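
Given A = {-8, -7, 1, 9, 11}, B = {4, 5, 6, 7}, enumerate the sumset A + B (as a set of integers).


A + B = {a + b : a ∈ A, b ∈ B}.
Enumerate all |A|·|B| = 5·4 = 20 pairs (a, b) and collect distinct sums.
a = -8: -8+4=-4, -8+5=-3, -8+6=-2, -8+7=-1
a = -7: -7+4=-3, -7+5=-2, -7+6=-1, -7+7=0
a = 1: 1+4=5, 1+5=6, 1+6=7, 1+7=8
a = 9: 9+4=13, 9+5=14, 9+6=15, 9+7=16
a = 11: 11+4=15, 11+5=16, 11+6=17, 11+7=18
Collecting distinct sums: A + B = {-4, -3, -2, -1, 0, 5, 6, 7, 8, 13, 14, 15, 16, 17, 18}
|A + B| = 15

A + B = {-4, -3, -2, -1, 0, 5, 6, 7, 8, 13, 14, 15, 16, 17, 18}


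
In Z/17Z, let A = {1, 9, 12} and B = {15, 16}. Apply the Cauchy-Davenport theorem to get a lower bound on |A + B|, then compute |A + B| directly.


Cauchy-Davenport: |A + B| ≥ min(p, |A| + |B| - 1) for A, B nonempty in Z/pZ.
|A| = 3, |B| = 2, p = 17.
CD lower bound = min(17, 3 + 2 - 1) = min(17, 4) = 4.
Compute A + B mod 17 directly:
a = 1: 1+15=16, 1+16=0
a = 9: 9+15=7, 9+16=8
a = 12: 12+15=10, 12+16=11
A + B = {0, 7, 8, 10, 11, 16}, so |A + B| = 6.
Verify: 6 ≥ 4? Yes ✓.

CD lower bound = 4, actual |A + B| = 6.


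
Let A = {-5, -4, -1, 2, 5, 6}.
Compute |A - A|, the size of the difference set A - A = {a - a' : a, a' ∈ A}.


A - A = {a - a' : a, a' ∈ A}; |A| = 6.
Bounds: 2|A|-1 ≤ |A - A| ≤ |A|² - |A| + 1, i.e. 11 ≤ |A - A| ≤ 31.
Note: 0 ∈ A - A always (from a - a). The set is symmetric: if d ∈ A - A then -d ∈ A - A.
Enumerate nonzero differences d = a - a' with a > a' (then include -d):
Positive differences: {1, 3, 4, 6, 7, 9, 10, 11}
Full difference set: {0} ∪ (positive diffs) ∪ (negative diffs).
|A - A| = 1 + 2·8 = 17 (matches direct enumeration: 17).

|A - A| = 17


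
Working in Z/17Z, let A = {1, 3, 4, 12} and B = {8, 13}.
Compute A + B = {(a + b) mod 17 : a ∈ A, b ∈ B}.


Work in Z/17Z: reduce every sum a + b modulo 17.
Enumerate all 8 pairs:
a = 1: 1+8=9, 1+13=14
a = 3: 3+8=11, 3+13=16
a = 4: 4+8=12, 4+13=0
a = 12: 12+8=3, 12+13=8
Distinct residues collected: {0, 3, 8, 9, 11, 12, 14, 16}
|A + B| = 8 (out of 17 total residues).

A + B = {0, 3, 8, 9, 11, 12, 14, 16}


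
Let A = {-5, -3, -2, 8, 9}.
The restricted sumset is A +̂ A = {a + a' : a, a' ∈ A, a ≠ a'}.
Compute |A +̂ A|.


Restricted sumset: A +̂ A = {a + a' : a ∈ A, a' ∈ A, a ≠ a'}.
Equivalently, take A + A and drop any sum 2a that is achievable ONLY as a + a for a ∈ A (i.e. sums representable only with equal summands).
Enumerate pairs (a, a') with a < a' (symmetric, so each unordered pair gives one sum; this covers all a ≠ a'):
  -5 + -3 = -8
  -5 + -2 = -7
  -5 + 8 = 3
  -5 + 9 = 4
  -3 + -2 = -5
  -3 + 8 = 5
  -3 + 9 = 6
  -2 + 8 = 6
  -2 + 9 = 7
  8 + 9 = 17
Collected distinct sums: {-8, -7, -5, 3, 4, 5, 6, 7, 17}
|A +̂ A| = 9
(Reference bound: |A +̂ A| ≥ 2|A| - 3 for |A| ≥ 2, with |A| = 5 giving ≥ 7.)

|A +̂ A| = 9


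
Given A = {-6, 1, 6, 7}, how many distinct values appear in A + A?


A + A = {a + a' : a, a' ∈ A}; |A| = 4.
General bounds: 2|A| - 1 ≤ |A + A| ≤ |A|(|A|+1)/2, i.e. 7 ≤ |A + A| ≤ 10.
Lower bound 2|A|-1 is attained iff A is an arithmetic progression.
Enumerate sums a + a' for a ≤ a' (symmetric, so this suffices):
a = -6: -6+-6=-12, -6+1=-5, -6+6=0, -6+7=1
a = 1: 1+1=2, 1+6=7, 1+7=8
a = 6: 6+6=12, 6+7=13
a = 7: 7+7=14
Distinct sums: {-12, -5, 0, 1, 2, 7, 8, 12, 13, 14}
|A + A| = 10

|A + A| = 10


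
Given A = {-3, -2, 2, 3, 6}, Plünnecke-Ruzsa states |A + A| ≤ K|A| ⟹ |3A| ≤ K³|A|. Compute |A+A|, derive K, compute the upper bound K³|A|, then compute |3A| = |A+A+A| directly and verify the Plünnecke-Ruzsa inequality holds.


|A| = 5.
Step 1: Compute A + A by enumerating all 25 pairs.
A + A = {-6, -5, -4, -1, 0, 1, 3, 4, 5, 6, 8, 9, 12}, so |A + A| = 13.
Step 2: Doubling constant K = |A + A|/|A| = 13/5 = 13/5 ≈ 2.6000.
Step 3: Plünnecke-Ruzsa gives |3A| ≤ K³·|A| = (2.6000)³ · 5 ≈ 87.8800.
Step 4: Compute 3A = A + A + A directly by enumerating all triples (a,b,c) ∈ A³; |3A| = 24.
Step 5: Check 24 ≤ 87.8800? Yes ✓.

K = 13/5, Plünnecke-Ruzsa bound K³|A| ≈ 87.8800, |3A| = 24, inequality holds.


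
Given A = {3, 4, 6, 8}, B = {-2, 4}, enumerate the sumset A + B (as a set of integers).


A + B = {a + b : a ∈ A, b ∈ B}.
Enumerate all |A|·|B| = 4·2 = 8 pairs (a, b) and collect distinct sums.
a = 3: 3+-2=1, 3+4=7
a = 4: 4+-2=2, 4+4=8
a = 6: 6+-2=4, 6+4=10
a = 8: 8+-2=6, 8+4=12
Collecting distinct sums: A + B = {1, 2, 4, 6, 7, 8, 10, 12}
|A + B| = 8

A + B = {1, 2, 4, 6, 7, 8, 10, 12}


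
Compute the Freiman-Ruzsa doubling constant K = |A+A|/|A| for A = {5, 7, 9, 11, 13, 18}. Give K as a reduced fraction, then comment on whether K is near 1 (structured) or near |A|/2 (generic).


|A| = 6.
Compute A + A by enumerating all 36 pairs.
A + A = {10, 12, 14, 16, 18, 20, 22, 23, 24, 25, 26, 27, 29, 31, 36}, so |A + A| = 15.
K = |A + A| / |A| = 15/6 = 5/2 ≈ 2.5000.
Reference: AP of size 6 gives K = 11/6 ≈ 1.8333; a fully generic set of size 6 gives K ≈ 3.5000.

|A| = 6, |A + A| = 15, K = 15/6 = 5/2.


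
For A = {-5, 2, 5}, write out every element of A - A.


A - A = {a - a' : a, a' ∈ A}.
Compute a - a' for each ordered pair (a, a'):
a = -5: -5--5=0, -5-2=-7, -5-5=-10
a = 2: 2--5=7, 2-2=0, 2-5=-3
a = 5: 5--5=10, 5-2=3, 5-5=0
Collecting distinct values (and noting 0 appears from a-a):
A - A = {-10, -7, -3, 0, 3, 7, 10}
|A - A| = 7

A - A = {-10, -7, -3, 0, 3, 7, 10}


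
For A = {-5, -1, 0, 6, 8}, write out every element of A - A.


A - A = {a - a' : a, a' ∈ A}.
Compute a - a' for each ordered pair (a, a'):
a = -5: -5--5=0, -5--1=-4, -5-0=-5, -5-6=-11, -5-8=-13
a = -1: -1--5=4, -1--1=0, -1-0=-1, -1-6=-7, -1-8=-9
a = 0: 0--5=5, 0--1=1, 0-0=0, 0-6=-6, 0-8=-8
a = 6: 6--5=11, 6--1=7, 6-0=6, 6-6=0, 6-8=-2
a = 8: 8--5=13, 8--1=9, 8-0=8, 8-6=2, 8-8=0
Collecting distinct values (and noting 0 appears from a-a):
A - A = {-13, -11, -9, -8, -7, -6, -5, -4, -2, -1, 0, 1, 2, 4, 5, 6, 7, 8, 9, 11, 13}
|A - A| = 21

A - A = {-13, -11, -9, -8, -7, -6, -5, -4, -2, -1, 0, 1, 2, 4, 5, 6, 7, 8, 9, 11, 13}


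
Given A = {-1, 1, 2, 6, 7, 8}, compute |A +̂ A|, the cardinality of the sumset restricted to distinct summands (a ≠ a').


Restricted sumset: A +̂ A = {a + a' : a ∈ A, a' ∈ A, a ≠ a'}.
Equivalently, take A + A and drop any sum 2a that is achievable ONLY as a + a for a ∈ A (i.e. sums representable only with equal summands).
Enumerate pairs (a, a') with a < a' (symmetric, so each unordered pair gives one sum; this covers all a ≠ a'):
  -1 + 1 = 0
  -1 + 2 = 1
  -1 + 6 = 5
  -1 + 7 = 6
  -1 + 8 = 7
  1 + 2 = 3
  1 + 6 = 7
  1 + 7 = 8
  1 + 8 = 9
  2 + 6 = 8
  2 + 7 = 9
  2 + 8 = 10
  6 + 7 = 13
  6 + 8 = 14
  7 + 8 = 15
Collected distinct sums: {0, 1, 3, 5, 6, 7, 8, 9, 10, 13, 14, 15}
|A +̂ A| = 12
(Reference bound: |A +̂ A| ≥ 2|A| - 3 for |A| ≥ 2, with |A| = 6 giving ≥ 9.)

|A +̂ A| = 12


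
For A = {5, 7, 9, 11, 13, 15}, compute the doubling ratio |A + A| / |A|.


|A| = 6.
Compute A + A by enumerating all 36 pairs.
A + A = {10, 12, 14, 16, 18, 20, 22, 24, 26, 28, 30}, so |A + A| = 11.
K = |A + A| / |A| = 11/6 (already in lowest terms) ≈ 1.8333.
Reference: AP of size 6 gives K = 11/6 ≈ 1.8333; a fully generic set of size 6 gives K ≈ 3.5000.

|A| = 6, |A + A| = 11, K = 11/6.


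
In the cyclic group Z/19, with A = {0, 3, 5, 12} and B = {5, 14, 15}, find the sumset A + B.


Work in Z/19Z: reduce every sum a + b modulo 19.
Enumerate all 12 pairs:
a = 0: 0+5=5, 0+14=14, 0+15=15
a = 3: 3+5=8, 3+14=17, 3+15=18
a = 5: 5+5=10, 5+14=0, 5+15=1
a = 12: 12+5=17, 12+14=7, 12+15=8
Distinct residues collected: {0, 1, 5, 7, 8, 10, 14, 15, 17, 18}
|A + B| = 10 (out of 19 total residues).

A + B = {0, 1, 5, 7, 8, 10, 14, 15, 17, 18}


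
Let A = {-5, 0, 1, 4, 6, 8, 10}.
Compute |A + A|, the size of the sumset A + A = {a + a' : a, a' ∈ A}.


A + A = {a + a' : a, a' ∈ A}; |A| = 7.
General bounds: 2|A| - 1 ≤ |A + A| ≤ |A|(|A|+1)/2, i.e. 13 ≤ |A + A| ≤ 28.
Lower bound 2|A|-1 is attained iff A is an arithmetic progression.
Enumerate sums a + a' for a ≤ a' (symmetric, so this suffices):
a = -5: -5+-5=-10, -5+0=-5, -5+1=-4, -5+4=-1, -5+6=1, -5+8=3, -5+10=5
a = 0: 0+0=0, 0+1=1, 0+4=4, 0+6=6, 0+8=8, 0+10=10
a = 1: 1+1=2, 1+4=5, 1+6=7, 1+8=9, 1+10=11
a = 4: 4+4=8, 4+6=10, 4+8=12, 4+10=14
a = 6: 6+6=12, 6+8=14, 6+10=16
a = 8: 8+8=16, 8+10=18
a = 10: 10+10=20
Distinct sums: {-10, -5, -4, -1, 0, 1, 2, 3, 4, 5, 6, 7, 8, 9, 10, 11, 12, 14, 16, 18, 20}
|A + A| = 21

|A + A| = 21


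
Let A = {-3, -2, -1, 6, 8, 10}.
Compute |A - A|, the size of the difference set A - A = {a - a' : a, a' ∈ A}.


A - A = {a - a' : a, a' ∈ A}; |A| = 6.
Bounds: 2|A|-1 ≤ |A - A| ≤ |A|² - |A| + 1, i.e. 11 ≤ |A - A| ≤ 31.
Note: 0 ∈ A - A always (from a - a). The set is symmetric: if d ∈ A - A then -d ∈ A - A.
Enumerate nonzero differences d = a - a' with a > a' (then include -d):
Positive differences: {1, 2, 4, 7, 8, 9, 10, 11, 12, 13}
Full difference set: {0} ∪ (positive diffs) ∪ (negative diffs).
|A - A| = 1 + 2·10 = 21 (matches direct enumeration: 21).

|A - A| = 21


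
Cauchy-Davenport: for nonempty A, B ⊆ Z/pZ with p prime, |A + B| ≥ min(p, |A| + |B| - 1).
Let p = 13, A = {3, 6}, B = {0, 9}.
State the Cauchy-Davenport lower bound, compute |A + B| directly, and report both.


Cauchy-Davenport: |A + B| ≥ min(p, |A| + |B| - 1) for A, B nonempty in Z/pZ.
|A| = 2, |B| = 2, p = 13.
CD lower bound = min(13, 2 + 2 - 1) = min(13, 3) = 3.
Compute A + B mod 13 directly:
a = 3: 3+0=3, 3+9=12
a = 6: 6+0=6, 6+9=2
A + B = {2, 3, 6, 12}, so |A + B| = 4.
Verify: 4 ≥ 3? Yes ✓.

CD lower bound = 3, actual |A + B| = 4.


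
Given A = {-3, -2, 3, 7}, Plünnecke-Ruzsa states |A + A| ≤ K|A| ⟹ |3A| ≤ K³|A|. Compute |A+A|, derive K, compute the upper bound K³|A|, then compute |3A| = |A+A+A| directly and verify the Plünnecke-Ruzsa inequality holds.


|A| = 4.
Step 1: Compute A + A by enumerating all 16 pairs.
A + A = {-6, -5, -4, 0, 1, 4, 5, 6, 10, 14}, so |A + A| = 10.
Step 2: Doubling constant K = |A + A|/|A| = 10/4 = 10/4 ≈ 2.5000.
Step 3: Plünnecke-Ruzsa gives |3A| ≤ K³·|A| = (2.5000)³ · 4 ≈ 62.5000.
Step 4: Compute 3A = A + A + A directly by enumerating all triples (a,b,c) ∈ A³; |3A| = 19.
Step 5: Check 19 ≤ 62.5000? Yes ✓.

K = 10/4, Plünnecke-Ruzsa bound K³|A| ≈ 62.5000, |3A| = 19, inequality holds.


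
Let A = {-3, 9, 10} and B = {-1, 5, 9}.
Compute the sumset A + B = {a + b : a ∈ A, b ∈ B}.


A + B = {a + b : a ∈ A, b ∈ B}.
Enumerate all |A|·|B| = 3·3 = 9 pairs (a, b) and collect distinct sums.
a = -3: -3+-1=-4, -3+5=2, -3+9=6
a = 9: 9+-1=8, 9+5=14, 9+9=18
a = 10: 10+-1=9, 10+5=15, 10+9=19
Collecting distinct sums: A + B = {-4, 2, 6, 8, 9, 14, 15, 18, 19}
|A + B| = 9

A + B = {-4, 2, 6, 8, 9, 14, 15, 18, 19}


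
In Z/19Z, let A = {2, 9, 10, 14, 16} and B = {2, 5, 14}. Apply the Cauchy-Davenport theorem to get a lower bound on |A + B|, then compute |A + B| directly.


Cauchy-Davenport: |A + B| ≥ min(p, |A| + |B| - 1) for A, B nonempty in Z/pZ.
|A| = 5, |B| = 3, p = 19.
CD lower bound = min(19, 5 + 3 - 1) = min(19, 7) = 7.
Compute A + B mod 19 directly:
a = 2: 2+2=4, 2+5=7, 2+14=16
a = 9: 9+2=11, 9+5=14, 9+14=4
a = 10: 10+2=12, 10+5=15, 10+14=5
a = 14: 14+2=16, 14+5=0, 14+14=9
a = 16: 16+2=18, 16+5=2, 16+14=11
A + B = {0, 2, 4, 5, 7, 9, 11, 12, 14, 15, 16, 18}, so |A + B| = 12.
Verify: 12 ≥ 7? Yes ✓.

CD lower bound = 7, actual |A + B| = 12.


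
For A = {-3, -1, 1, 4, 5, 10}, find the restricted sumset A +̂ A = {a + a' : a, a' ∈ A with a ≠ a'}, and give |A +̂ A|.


Restricted sumset: A +̂ A = {a + a' : a ∈ A, a' ∈ A, a ≠ a'}.
Equivalently, take A + A and drop any sum 2a that is achievable ONLY as a + a for a ∈ A (i.e. sums representable only with equal summands).
Enumerate pairs (a, a') with a < a' (symmetric, so each unordered pair gives one sum; this covers all a ≠ a'):
  -3 + -1 = -4
  -3 + 1 = -2
  -3 + 4 = 1
  -3 + 5 = 2
  -3 + 10 = 7
  -1 + 1 = 0
  -1 + 4 = 3
  -1 + 5 = 4
  -1 + 10 = 9
  1 + 4 = 5
  1 + 5 = 6
  1 + 10 = 11
  4 + 5 = 9
  4 + 10 = 14
  5 + 10 = 15
Collected distinct sums: {-4, -2, 0, 1, 2, 3, 4, 5, 6, 7, 9, 11, 14, 15}
|A +̂ A| = 14
(Reference bound: |A +̂ A| ≥ 2|A| - 3 for |A| ≥ 2, with |A| = 6 giving ≥ 9.)

|A +̂ A| = 14


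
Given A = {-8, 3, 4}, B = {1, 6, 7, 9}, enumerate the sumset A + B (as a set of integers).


A + B = {a + b : a ∈ A, b ∈ B}.
Enumerate all |A|·|B| = 3·4 = 12 pairs (a, b) and collect distinct sums.
a = -8: -8+1=-7, -8+6=-2, -8+7=-1, -8+9=1
a = 3: 3+1=4, 3+6=9, 3+7=10, 3+9=12
a = 4: 4+1=5, 4+6=10, 4+7=11, 4+9=13
Collecting distinct sums: A + B = {-7, -2, -1, 1, 4, 5, 9, 10, 11, 12, 13}
|A + B| = 11

A + B = {-7, -2, -1, 1, 4, 5, 9, 10, 11, 12, 13}


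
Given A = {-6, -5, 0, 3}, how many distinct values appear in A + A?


A + A = {a + a' : a, a' ∈ A}; |A| = 4.
General bounds: 2|A| - 1 ≤ |A + A| ≤ |A|(|A|+1)/2, i.e. 7 ≤ |A + A| ≤ 10.
Lower bound 2|A|-1 is attained iff A is an arithmetic progression.
Enumerate sums a + a' for a ≤ a' (symmetric, so this suffices):
a = -6: -6+-6=-12, -6+-5=-11, -6+0=-6, -6+3=-3
a = -5: -5+-5=-10, -5+0=-5, -5+3=-2
a = 0: 0+0=0, 0+3=3
a = 3: 3+3=6
Distinct sums: {-12, -11, -10, -6, -5, -3, -2, 0, 3, 6}
|A + A| = 10

|A + A| = 10


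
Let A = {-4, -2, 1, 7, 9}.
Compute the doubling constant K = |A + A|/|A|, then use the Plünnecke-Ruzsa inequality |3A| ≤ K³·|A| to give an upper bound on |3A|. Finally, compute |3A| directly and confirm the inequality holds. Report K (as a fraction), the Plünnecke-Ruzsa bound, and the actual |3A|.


|A| = 5.
Step 1: Compute A + A by enumerating all 25 pairs.
A + A = {-8, -6, -4, -3, -1, 2, 3, 5, 7, 8, 10, 14, 16, 18}, so |A + A| = 14.
Step 2: Doubling constant K = |A + A|/|A| = 14/5 = 14/5 ≈ 2.8000.
Step 3: Plünnecke-Ruzsa gives |3A| ≤ K³·|A| = (2.8000)³ · 5 ≈ 109.7600.
Step 4: Compute 3A = A + A + A directly by enumerating all triples (a,b,c) ∈ A³; |3A| = 29.
Step 5: Check 29 ≤ 109.7600? Yes ✓.

K = 14/5, Plünnecke-Ruzsa bound K³|A| ≈ 109.7600, |3A| = 29, inequality holds.


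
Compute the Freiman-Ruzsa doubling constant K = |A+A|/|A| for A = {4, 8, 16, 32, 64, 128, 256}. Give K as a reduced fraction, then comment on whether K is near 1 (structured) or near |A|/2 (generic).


|A| = 7.
Compute A + A by enumerating all 49 pairs.
A + A = {8, 12, 16, 20, 24, 32, 36, 40, 48, 64, 68, 72, 80, 96, 128, 132, 136, 144, 160, 192, 256, 260, 264, 272, 288, 320, 384, 512}, so |A + A| = 28.
K = |A + A| / |A| = 28/7 = 4/1 ≈ 4.0000.
Reference: AP of size 7 gives K = 13/7 ≈ 1.8571; a fully generic set of size 7 gives K ≈ 4.0000.

|A| = 7, |A + A| = 28, K = 28/7 = 4/1.


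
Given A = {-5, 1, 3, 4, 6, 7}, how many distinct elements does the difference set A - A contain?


A - A = {a - a' : a, a' ∈ A}; |A| = 6.
Bounds: 2|A|-1 ≤ |A - A| ≤ |A|² - |A| + 1, i.e. 11 ≤ |A - A| ≤ 31.
Note: 0 ∈ A - A always (from a - a). The set is symmetric: if d ∈ A - A then -d ∈ A - A.
Enumerate nonzero differences d = a - a' with a > a' (then include -d):
Positive differences: {1, 2, 3, 4, 5, 6, 8, 9, 11, 12}
Full difference set: {0} ∪ (positive diffs) ∪ (negative diffs).
|A - A| = 1 + 2·10 = 21 (matches direct enumeration: 21).

|A - A| = 21


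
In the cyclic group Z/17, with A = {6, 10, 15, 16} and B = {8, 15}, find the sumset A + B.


Work in Z/17Z: reduce every sum a + b modulo 17.
Enumerate all 8 pairs:
a = 6: 6+8=14, 6+15=4
a = 10: 10+8=1, 10+15=8
a = 15: 15+8=6, 15+15=13
a = 16: 16+8=7, 16+15=14
Distinct residues collected: {1, 4, 6, 7, 8, 13, 14}
|A + B| = 7 (out of 17 total residues).

A + B = {1, 4, 6, 7, 8, 13, 14}


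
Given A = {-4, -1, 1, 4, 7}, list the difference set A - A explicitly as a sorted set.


A - A = {a - a' : a, a' ∈ A}.
Compute a - a' for each ordered pair (a, a'):
a = -4: -4--4=0, -4--1=-3, -4-1=-5, -4-4=-8, -4-7=-11
a = -1: -1--4=3, -1--1=0, -1-1=-2, -1-4=-5, -1-7=-8
a = 1: 1--4=5, 1--1=2, 1-1=0, 1-4=-3, 1-7=-6
a = 4: 4--4=8, 4--1=5, 4-1=3, 4-4=0, 4-7=-3
a = 7: 7--4=11, 7--1=8, 7-1=6, 7-4=3, 7-7=0
Collecting distinct values (and noting 0 appears from a-a):
A - A = {-11, -8, -6, -5, -3, -2, 0, 2, 3, 5, 6, 8, 11}
|A - A| = 13

A - A = {-11, -8, -6, -5, -3, -2, 0, 2, 3, 5, 6, 8, 11}


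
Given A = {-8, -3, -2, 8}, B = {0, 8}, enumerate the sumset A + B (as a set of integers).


A + B = {a + b : a ∈ A, b ∈ B}.
Enumerate all |A|·|B| = 4·2 = 8 pairs (a, b) and collect distinct sums.
a = -8: -8+0=-8, -8+8=0
a = -3: -3+0=-3, -3+8=5
a = -2: -2+0=-2, -2+8=6
a = 8: 8+0=8, 8+8=16
Collecting distinct sums: A + B = {-8, -3, -2, 0, 5, 6, 8, 16}
|A + B| = 8

A + B = {-8, -3, -2, 0, 5, 6, 8, 16}


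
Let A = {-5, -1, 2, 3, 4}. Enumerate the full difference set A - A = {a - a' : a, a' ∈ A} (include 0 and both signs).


A - A = {a - a' : a, a' ∈ A}.
Compute a - a' for each ordered pair (a, a'):
a = -5: -5--5=0, -5--1=-4, -5-2=-7, -5-3=-8, -5-4=-9
a = -1: -1--5=4, -1--1=0, -1-2=-3, -1-3=-4, -1-4=-5
a = 2: 2--5=7, 2--1=3, 2-2=0, 2-3=-1, 2-4=-2
a = 3: 3--5=8, 3--1=4, 3-2=1, 3-3=0, 3-4=-1
a = 4: 4--5=9, 4--1=5, 4-2=2, 4-3=1, 4-4=0
Collecting distinct values (and noting 0 appears from a-a):
A - A = {-9, -8, -7, -5, -4, -3, -2, -1, 0, 1, 2, 3, 4, 5, 7, 8, 9}
|A - A| = 17

A - A = {-9, -8, -7, -5, -4, -3, -2, -1, 0, 1, 2, 3, 4, 5, 7, 8, 9}


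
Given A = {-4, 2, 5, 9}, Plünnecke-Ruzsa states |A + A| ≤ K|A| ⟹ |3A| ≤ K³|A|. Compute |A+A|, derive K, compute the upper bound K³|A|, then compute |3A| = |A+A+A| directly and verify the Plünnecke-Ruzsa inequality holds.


|A| = 4.
Step 1: Compute A + A by enumerating all 16 pairs.
A + A = {-8, -2, 1, 4, 5, 7, 10, 11, 14, 18}, so |A + A| = 10.
Step 2: Doubling constant K = |A + A|/|A| = 10/4 = 10/4 ≈ 2.5000.
Step 3: Plünnecke-Ruzsa gives |3A| ≤ K³·|A| = (2.5000)³ · 4 ≈ 62.5000.
Step 4: Compute 3A = A + A + A directly by enumerating all triples (a,b,c) ∈ A³; |3A| = 19.
Step 5: Check 19 ≤ 62.5000? Yes ✓.

K = 10/4, Plünnecke-Ruzsa bound K³|A| ≈ 62.5000, |3A| = 19, inequality holds.


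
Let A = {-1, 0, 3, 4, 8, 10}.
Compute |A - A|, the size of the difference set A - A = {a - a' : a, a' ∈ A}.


A - A = {a - a' : a, a' ∈ A}; |A| = 6.
Bounds: 2|A|-1 ≤ |A - A| ≤ |A|² - |A| + 1, i.e. 11 ≤ |A - A| ≤ 31.
Note: 0 ∈ A - A always (from a - a). The set is symmetric: if d ∈ A - A then -d ∈ A - A.
Enumerate nonzero differences d = a - a' with a > a' (then include -d):
Positive differences: {1, 2, 3, 4, 5, 6, 7, 8, 9, 10, 11}
Full difference set: {0} ∪ (positive diffs) ∪ (negative diffs).
|A - A| = 1 + 2·11 = 23 (matches direct enumeration: 23).

|A - A| = 23


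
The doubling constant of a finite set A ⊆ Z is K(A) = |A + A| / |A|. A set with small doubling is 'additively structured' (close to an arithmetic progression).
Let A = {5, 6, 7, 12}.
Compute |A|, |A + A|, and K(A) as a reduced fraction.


|A| = 4.
Compute A + A by enumerating all 16 pairs.
A + A = {10, 11, 12, 13, 14, 17, 18, 19, 24}, so |A + A| = 9.
K = |A + A| / |A| = 9/4 (already in lowest terms) ≈ 2.2500.
Reference: AP of size 4 gives K = 7/4 ≈ 1.7500; a fully generic set of size 4 gives K ≈ 2.5000.

|A| = 4, |A + A| = 9, K = 9/4.


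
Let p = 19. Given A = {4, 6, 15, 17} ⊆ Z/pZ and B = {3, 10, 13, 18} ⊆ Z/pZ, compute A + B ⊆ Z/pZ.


Work in Z/19Z: reduce every sum a + b modulo 19.
Enumerate all 16 pairs:
a = 4: 4+3=7, 4+10=14, 4+13=17, 4+18=3
a = 6: 6+3=9, 6+10=16, 6+13=0, 6+18=5
a = 15: 15+3=18, 15+10=6, 15+13=9, 15+18=14
a = 17: 17+3=1, 17+10=8, 17+13=11, 17+18=16
Distinct residues collected: {0, 1, 3, 5, 6, 7, 8, 9, 11, 14, 16, 17, 18}
|A + B| = 13 (out of 19 total residues).

A + B = {0, 1, 3, 5, 6, 7, 8, 9, 11, 14, 16, 17, 18}


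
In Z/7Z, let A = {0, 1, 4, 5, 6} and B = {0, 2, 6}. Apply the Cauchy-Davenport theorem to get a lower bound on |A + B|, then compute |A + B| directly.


Cauchy-Davenport: |A + B| ≥ min(p, |A| + |B| - 1) for A, B nonempty in Z/pZ.
|A| = 5, |B| = 3, p = 7.
CD lower bound = min(7, 5 + 3 - 1) = min(7, 7) = 7.
Compute A + B mod 7 directly:
a = 0: 0+0=0, 0+2=2, 0+6=6
a = 1: 1+0=1, 1+2=3, 1+6=0
a = 4: 4+0=4, 4+2=6, 4+6=3
a = 5: 5+0=5, 5+2=0, 5+6=4
a = 6: 6+0=6, 6+2=1, 6+6=5
A + B = {0, 1, 2, 3, 4, 5, 6}, so |A + B| = 7.
Verify: 7 ≥ 7? Yes ✓.

CD lower bound = 7, actual |A + B| = 7.


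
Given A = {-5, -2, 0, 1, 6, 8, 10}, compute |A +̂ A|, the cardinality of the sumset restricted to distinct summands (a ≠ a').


Restricted sumset: A +̂ A = {a + a' : a ∈ A, a' ∈ A, a ≠ a'}.
Equivalently, take A + A and drop any sum 2a that is achievable ONLY as a + a for a ∈ A (i.e. sums representable only with equal summands).
Enumerate pairs (a, a') with a < a' (symmetric, so each unordered pair gives one sum; this covers all a ≠ a'):
  -5 + -2 = -7
  -5 + 0 = -5
  -5 + 1 = -4
  -5 + 6 = 1
  -5 + 8 = 3
  -5 + 10 = 5
  -2 + 0 = -2
  -2 + 1 = -1
  -2 + 6 = 4
  -2 + 8 = 6
  -2 + 10 = 8
  0 + 1 = 1
  0 + 6 = 6
  0 + 8 = 8
  0 + 10 = 10
  1 + 6 = 7
  1 + 8 = 9
  1 + 10 = 11
  6 + 8 = 14
  6 + 10 = 16
  8 + 10 = 18
Collected distinct sums: {-7, -5, -4, -2, -1, 1, 3, 4, 5, 6, 7, 8, 9, 10, 11, 14, 16, 18}
|A +̂ A| = 18
(Reference bound: |A +̂ A| ≥ 2|A| - 3 for |A| ≥ 2, with |A| = 7 giving ≥ 11.)

|A +̂ A| = 18


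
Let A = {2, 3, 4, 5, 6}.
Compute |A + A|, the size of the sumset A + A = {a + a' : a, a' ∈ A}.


A + A = {a + a' : a, a' ∈ A}; |A| = 5.
General bounds: 2|A| - 1 ≤ |A + A| ≤ |A|(|A|+1)/2, i.e. 9 ≤ |A + A| ≤ 15.
Lower bound 2|A|-1 is attained iff A is an arithmetic progression.
Enumerate sums a + a' for a ≤ a' (symmetric, so this suffices):
a = 2: 2+2=4, 2+3=5, 2+4=6, 2+5=7, 2+6=8
a = 3: 3+3=6, 3+4=7, 3+5=8, 3+6=9
a = 4: 4+4=8, 4+5=9, 4+6=10
a = 5: 5+5=10, 5+6=11
a = 6: 6+6=12
Distinct sums: {4, 5, 6, 7, 8, 9, 10, 11, 12}
|A + A| = 9

|A + A| = 9


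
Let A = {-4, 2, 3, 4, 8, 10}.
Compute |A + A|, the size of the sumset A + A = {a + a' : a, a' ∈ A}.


A + A = {a + a' : a, a' ∈ A}; |A| = 6.
General bounds: 2|A| - 1 ≤ |A + A| ≤ |A|(|A|+1)/2, i.e. 11 ≤ |A + A| ≤ 21.
Lower bound 2|A|-1 is attained iff A is an arithmetic progression.
Enumerate sums a + a' for a ≤ a' (symmetric, so this suffices):
a = -4: -4+-4=-8, -4+2=-2, -4+3=-1, -4+4=0, -4+8=4, -4+10=6
a = 2: 2+2=4, 2+3=5, 2+4=6, 2+8=10, 2+10=12
a = 3: 3+3=6, 3+4=7, 3+8=11, 3+10=13
a = 4: 4+4=8, 4+8=12, 4+10=14
a = 8: 8+8=16, 8+10=18
a = 10: 10+10=20
Distinct sums: {-8, -2, -1, 0, 4, 5, 6, 7, 8, 10, 11, 12, 13, 14, 16, 18, 20}
|A + A| = 17

|A + A| = 17


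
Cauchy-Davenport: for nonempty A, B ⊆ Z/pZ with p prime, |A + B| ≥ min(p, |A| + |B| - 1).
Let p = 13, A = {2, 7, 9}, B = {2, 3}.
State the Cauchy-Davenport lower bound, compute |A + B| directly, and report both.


Cauchy-Davenport: |A + B| ≥ min(p, |A| + |B| - 1) for A, B nonempty in Z/pZ.
|A| = 3, |B| = 2, p = 13.
CD lower bound = min(13, 3 + 2 - 1) = min(13, 4) = 4.
Compute A + B mod 13 directly:
a = 2: 2+2=4, 2+3=5
a = 7: 7+2=9, 7+3=10
a = 9: 9+2=11, 9+3=12
A + B = {4, 5, 9, 10, 11, 12}, so |A + B| = 6.
Verify: 6 ≥ 4? Yes ✓.

CD lower bound = 4, actual |A + B| = 6.


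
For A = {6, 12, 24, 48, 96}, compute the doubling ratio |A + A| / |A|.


|A| = 5.
Compute A + A by enumerating all 25 pairs.
A + A = {12, 18, 24, 30, 36, 48, 54, 60, 72, 96, 102, 108, 120, 144, 192}, so |A + A| = 15.
K = |A + A| / |A| = 15/5 = 3/1 ≈ 3.0000.
Reference: AP of size 5 gives K = 9/5 ≈ 1.8000; a fully generic set of size 5 gives K ≈ 3.0000.

|A| = 5, |A + A| = 15, K = 15/5 = 3/1.


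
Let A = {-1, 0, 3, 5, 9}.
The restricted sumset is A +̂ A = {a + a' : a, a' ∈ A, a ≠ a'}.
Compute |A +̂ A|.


Restricted sumset: A +̂ A = {a + a' : a ∈ A, a' ∈ A, a ≠ a'}.
Equivalently, take A + A and drop any sum 2a that is achievable ONLY as a + a for a ∈ A (i.e. sums representable only with equal summands).
Enumerate pairs (a, a') with a < a' (symmetric, so each unordered pair gives one sum; this covers all a ≠ a'):
  -1 + 0 = -1
  -1 + 3 = 2
  -1 + 5 = 4
  -1 + 9 = 8
  0 + 3 = 3
  0 + 5 = 5
  0 + 9 = 9
  3 + 5 = 8
  3 + 9 = 12
  5 + 9 = 14
Collected distinct sums: {-1, 2, 3, 4, 5, 8, 9, 12, 14}
|A +̂ A| = 9
(Reference bound: |A +̂ A| ≥ 2|A| - 3 for |A| ≥ 2, with |A| = 5 giving ≥ 7.)

|A +̂ A| = 9


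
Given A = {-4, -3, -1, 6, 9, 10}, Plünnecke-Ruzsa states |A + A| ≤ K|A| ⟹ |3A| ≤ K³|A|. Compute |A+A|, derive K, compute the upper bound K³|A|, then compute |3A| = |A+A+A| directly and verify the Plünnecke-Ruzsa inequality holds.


|A| = 6.
Step 1: Compute A + A by enumerating all 36 pairs.
A + A = {-8, -7, -6, -5, -4, -2, 2, 3, 5, 6, 7, 8, 9, 12, 15, 16, 18, 19, 20}, so |A + A| = 19.
Step 2: Doubling constant K = |A + A|/|A| = 19/6 = 19/6 ≈ 3.1667.
Step 3: Plünnecke-Ruzsa gives |3A| ≤ K³·|A| = (3.1667)³ · 6 ≈ 190.5278.
Step 4: Compute 3A = A + A + A directly by enumerating all triples (a,b,c) ∈ A³; |3A| = 39.
Step 5: Check 39 ≤ 190.5278? Yes ✓.

K = 19/6, Plünnecke-Ruzsa bound K³|A| ≈ 190.5278, |3A| = 39, inequality holds.


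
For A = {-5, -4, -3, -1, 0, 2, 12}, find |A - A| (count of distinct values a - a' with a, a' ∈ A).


A - A = {a - a' : a, a' ∈ A}; |A| = 7.
Bounds: 2|A|-1 ≤ |A - A| ≤ |A|² - |A| + 1, i.e. 13 ≤ |A - A| ≤ 43.
Note: 0 ∈ A - A always (from a - a). The set is symmetric: if d ∈ A - A then -d ∈ A - A.
Enumerate nonzero differences d = a - a' with a > a' (then include -d):
Positive differences: {1, 2, 3, 4, 5, 6, 7, 10, 12, 13, 15, 16, 17}
Full difference set: {0} ∪ (positive diffs) ∪ (negative diffs).
|A - A| = 1 + 2·13 = 27 (matches direct enumeration: 27).

|A - A| = 27


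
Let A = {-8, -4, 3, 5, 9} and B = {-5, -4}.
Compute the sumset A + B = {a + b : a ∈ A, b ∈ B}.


A + B = {a + b : a ∈ A, b ∈ B}.
Enumerate all |A|·|B| = 5·2 = 10 pairs (a, b) and collect distinct sums.
a = -8: -8+-5=-13, -8+-4=-12
a = -4: -4+-5=-9, -4+-4=-8
a = 3: 3+-5=-2, 3+-4=-1
a = 5: 5+-5=0, 5+-4=1
a = 9: 9+-5=4, 9+-4=5
Collecting distinct sums: A + B = {-13, -12, -9, -8, -2, -1, 0, 1, 4, 5}
|A + B| = 10

A + B = {-13, -12, -9, -8, -2, -1, 0, 1, 4, 5}


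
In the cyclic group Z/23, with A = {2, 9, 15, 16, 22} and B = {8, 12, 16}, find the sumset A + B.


Work in Z/23Z: reduce every sum a + b modulo 23.
Enumerate all 15 pairs:
a = 2: 2+8=10, 2+12=14, 2+16=18
a = 9: 9+8=17, 9+12=21, 9+16=2
a = 15: 15+8=0, 15+12=4, 15+16=8
a = 16: 16+8=1, 16+12=5, 16+16=9
a = 22: 22+8=7, 22+12=11, 22+16=15
Distinct residues collected: {0, 1, 2, 4, 5, 7, 8, 9, 10, 11, 14, 15, 17, 18, 21}
|A + B| = 15 (out of 23 total residues).

A + B = {0, 1, 2, 4, 5, 7, 8, 9, 10, 11, 14, 15, 17, 18, 21}


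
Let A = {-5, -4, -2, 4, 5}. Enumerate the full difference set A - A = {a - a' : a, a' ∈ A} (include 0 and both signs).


A - A = {a - a' : a, a' ∈ A}.
Compute a - a' for each ordered pair (a, a'):
a = -5: -5--5=0, -5--4=-1, -5--2=-3, -5-4=-9, -5-5=-10
a = -4: -4--5=1, -4--4=0, -4--2=-2, -4-4=-8, -4-5=-9
a = -2: -2--5=3, -2--4=2, -2--2=0, -2-4=-6, -2-5=-7
a = 4: 4--5=9, 4--4=8, 4--2=6, 4-4=0, 4-5=-1
a = 5: 5--5=10, 5--4=9, 5--2=7, 5-4=1, 5-5=0
Collecting distinct values (and noting 0 appears from a-a):
A - A = {-10, -9, -8, -7, -6, -3, -2, -1, 0, 1, 2, 3, 6, 7, 8, 9, 10}
|A - A| = 17

A - A = {-10, -9, -8, -7, -6, -3, -2, -1, 0, 1, 2, 3, 6, 7, 8, 9, 10}


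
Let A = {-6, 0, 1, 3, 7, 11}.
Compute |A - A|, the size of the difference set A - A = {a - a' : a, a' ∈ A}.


A - A = {a - a' : a, a' ∈ A}; |A| = 6.
Bounds: 2|A|-1 ≤ |A - A| ≤ |A|² - |A| + 1, i.e. 11 ≤ |A - A| ≤ 31.
Note: 0 ∈ A - A always (from a - a). The set is symmetric: if d ∈ A - A then -d ∈ A - A.
Enumerate nonzero differences d = a - a' with a > a' (then include -d):
Positive differences: {1, 2, 3, 4, 6, 7, 8, 9, 10, 11, 13, 17}
Full difference set: {0} ∪ (positive diffs) ∪ (negative diffs).
|A - A| = 1 + 2·12 = 25 (matches direct enumeration: 25).

|A - A| = 25


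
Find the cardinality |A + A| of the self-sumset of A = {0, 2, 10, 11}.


A + A = {a + a' : a, a' ∈ A}; |A| = 4.
General bounds: 2|A| - 1 ≤ |A + A| ≤ |A|(|A|+1)/2, i.e. 7 ≤ |A + A| ≤ 10.
Lower bound 2|A|-1 is attained iff A is an arithmetic progression.
Enumerate sums a + a' for a ≤ a' (symmetric, so this suffices):
a = 0: 0+0=0, 0+2=2, 0+10=10, 0+11=11
a = 2: 2+2=4, 2+10=12, 2+11=13
a = 10: 10+10=20, 10+11=21
a = 11: 11+11=22
Distinct sums: {0, 2, 4, 10, 11, 12, 13, 20, 21, 22}
|A + A| = 10

|A + A| = 10


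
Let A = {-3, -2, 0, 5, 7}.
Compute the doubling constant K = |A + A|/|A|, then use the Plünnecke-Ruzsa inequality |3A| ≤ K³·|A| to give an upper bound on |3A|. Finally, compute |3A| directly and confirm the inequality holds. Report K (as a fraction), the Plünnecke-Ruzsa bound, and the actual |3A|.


|A| = 5.
Step 1: Compute A + A by enumerating all 25 pairs.
A + A = {-6, -5, -4, -3, -2, 0, 2, 3, 4, 5, 7, 10, 12, 14}, so |A + A| = 14.
Step 2: Doubling constant K = |A + A|/|A| = 14/5 = 14/5 ≈ 2.8000.
Step 3: Plünnecke-Ruzsa gives |3A| ≤ K³·|A| = (2.8000)³ · 5 ≈ 109.7600.
Step 4: Compute 3A = A + A + A directly by enumerating all triples (a,b,c) ∈ A³; |3A| = 26.
Step 5: Check 26 ≤ 109.7600? Yes ✓.

K = 14/5, Plünnecke-Ruzsa bound K³|A| ≈ 109.7600, |3A| = 26, inequality holds.


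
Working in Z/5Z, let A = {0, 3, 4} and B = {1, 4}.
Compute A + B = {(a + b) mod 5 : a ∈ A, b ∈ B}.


Work in Z/5Z: reduce every sum a + b modulo 5.
Enumerate all 6 pairs:
a = 0: 0+1=1, 0+4=4
a = 3: 3+1=4, 3+4=2
a = 4: 4+1=0, 4+4=3
Distinct residues collected: {0, 1, 2, 3, 4}
|A + B| = 5 (out of 5 total residues).

A + B = {0, 1, 2, 3, 4}


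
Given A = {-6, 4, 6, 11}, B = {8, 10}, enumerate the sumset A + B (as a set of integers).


A + B = {a + b : a ∈ A, b ∈ B}.
Enumerate all |A|·|B| = 4·2 = 8 pairs (a, b) and collect distinct sums.
a = -6: -6+8=2, -6+10=4
a = 4: 4+8=12, 4+10=14
a = 6: 6+8=14, 6+10=16
a = 11: 11+8=19, 11+10=21
Collecting distinct sums: A + B = {2, 4, 12, 14, 16, 19, 21}
|A + B| = 7

A + B = {2, 4, 12, 14, 16, 19, 21}


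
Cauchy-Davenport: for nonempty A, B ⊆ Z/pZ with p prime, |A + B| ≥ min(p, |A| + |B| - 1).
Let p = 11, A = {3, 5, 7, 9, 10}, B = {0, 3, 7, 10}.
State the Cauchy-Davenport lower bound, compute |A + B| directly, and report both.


Cauchy-Davenport: |A + B| ≥ min(p, |A| + |B| - 1) for A, B nonempty in Z/pZ.
|A| = 5, |B| = 4, p = 11.
CD lower bound = min(11, 5 + 4 - 1) = min(11, 8) = 8.
Compute A + B mod 11 directly:
a = 3: 3+0=3, 3+3=6, 3+7=10, 3+10=2
a = 5: 5+0=5, 5+3=8, 5+7=1, 5+10=4
a = 7: 7+0=7, 7+3=10, 7+7=3, 7+10=6
a = 9: 9+0=9, 9+3=1, 9+7=5, 9+10=8
a = 10: 10+0=10, 10+3=2, 10+7=6, 10+10=9
A + B = {1, 2, 3, 4, 5, 6, 7, 8, 9, 10}, so |A + B| = 10.
Verify: 10 ≥ 8? Yes ✓.

CD lower bound = 8, actual |A + B| = 10.


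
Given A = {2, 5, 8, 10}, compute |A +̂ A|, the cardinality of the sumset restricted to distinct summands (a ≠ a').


Restricted sumset: A +̂ A = {a + a' : a ∈ A, a' ∈ A, a ≠ a'}.
Equivalently, take A + A and drop any sum 2a that is achievable ONLY as a + a for a ∈ A (i.e. sums representable only with equal summands).
Enumerate pairs (a, a') with a < a' (symmetric, so each unordered pair gives one sum; this covers all a ≠ a'):
  2 + 5 = 7
  2 + 8 = 10
  2 + 10 = 12
  5 + 8 = 13
  5 + 10 = 15
  8 + 10 = 18
Collected distinct sums: {7, 10, 12, 13, 15, 18}
|A +̂ A| = 6
(Reference bound: |A +̂ A| ≥ 2|A| - 3 for |A| ≥ 2, with |A| = 4 giving ≥ 5.)

|A +̂ A| = 6


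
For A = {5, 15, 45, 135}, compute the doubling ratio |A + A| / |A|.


|A| = 4.
Compute A + A by enumerating all 16 pairs.
A + A = {10, 20, 30, 50, 60, 90, 140, 150, 180, 270}, so |A + A| = 10.
K = |A + A| / |A| = 10/4 = 5/2 ≈ 2.5000.
Reference: AP of size 4 gives K = 7/4 ≈ 1.7500; a fully generic set of size 4 gives K ≈ 2.5000.

|A| = 4, |A + A| = 10, K = 10/4 = 5/2.


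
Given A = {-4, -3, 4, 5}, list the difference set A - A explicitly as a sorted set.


A - A = {a - a' : a, a' ∈ A}.
Compute a - a' for each ordered pair (a, a'):
a = -4: -4--4=0, -4--3=-1, -4-4=-8, -4-5=-9
a = -3: -3--4=1, -3--3=0, -3-4=-7, -3-5=-8
a = 4: 4--4=8, 4--3=7, 4-4=0, 4-5=-1
a = 5: 5--4=9, 5--3=8, 5-4=1, 5-5=0
Collecting distinct values (and noting 0 appears from a-a):
A - A = {-9, -8, -7, -1, 0, 1, 7, 8, 9}
|A - A| = 9

A - A = {-9, -8, -7, -1, 0, 1, 7, 8, 9}


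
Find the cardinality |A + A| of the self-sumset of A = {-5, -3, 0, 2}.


A + A = {a + a' : a, a' ∈ A}; |A| = 4.
General bounds: 2|A| - 1 ≤ |A + A| ≤ |A|(|A|+1)/2, i.e. 7 ≤ |A + A| ≤ 10.
Lower bound 2|A|-1 is attained iff A is an arithmetic progression.
Enumerate sums a + a' for a ≤ a' (symmetric, so this suffices):
a = -5: -5+-5=-10, -5+-3=-8, -5+0=-5, -5+2=-3
a = -3: -3+-3=-6, -3+0=-3, -3+2=-1
a = 0: 0+0=0, 0+2=2
a = 2: 2+2=4
Distinct sums: {-10, -8, -6, -5, -3, -1, 0, 2, 4}
|A + A| = 9

|A + A| = 9


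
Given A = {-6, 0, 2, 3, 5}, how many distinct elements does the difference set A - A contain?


A - A = {a - a' : a, a' ∈ A}; |A| = 5.
Bounds: 2|A|-1 ≤ |A - A| ≤ |A|² - |A| + 1, i.e. 9 ≤ |A - A| ≤ 21.
Note: 0 ∈ A - A always (from a - a). The set is symmetric: if d ∈ A - A then -d ∈ A - A.
Enumerate nonzero differences d = a - a' with a > a' (then include -d):
Positive differences: {1, 2, 3, 5, 6, 8, 9, 11}
Full difference set: {0} ∪ (positive diffs) ∪ (negative diffs).
|A - A| = 1 + 2·8 = 17 (matches direct enumeration: 17).

|A - A| = 17


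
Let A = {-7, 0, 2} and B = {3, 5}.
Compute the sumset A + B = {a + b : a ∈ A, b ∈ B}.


A + B = {a + b : a ∈ A, b ∈ B}.
Enumerate all |A|·|B| = 3·2 = 6 pairs (a, b) and collect distinct sums.
a = -7: -7+3=-4, -7+5=-2
a = 0: 0+3=3, 0+5=5
a = 2: 2+3=5, 2+5=7
Collecting distinct sums: A + B = {-4, -2, 3, 5, 7}
|A + B| = 5

A + B = {-4, -2, 3, 5, 7}


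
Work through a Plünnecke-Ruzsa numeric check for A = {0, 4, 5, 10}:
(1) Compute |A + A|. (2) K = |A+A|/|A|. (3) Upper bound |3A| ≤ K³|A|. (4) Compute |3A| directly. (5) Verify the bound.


|A| = 4.
Step 1: Compute A + A by enumerating all 16 pairs.
A + A = {0, 4, 5, 8, 9, 10, 14, 15, 20}, so |A + A| = 9.
Step 2: Doubling constant K = |A + A|/|A| = 9/4 = 9/4 ≈ 2.2500.
Step 3: Plünnecke-Ruzsa gives |3A| ≤ K³·|A| = (2.2500)³ · 4 ≈ 45.5625.
Step 4: Compute 3A = A + A + A directly by enumerating all triples (a,b,c) ∈ A³; |3A| = 16.
Step 5: Check 16 ≤ 45.5625? Yes ✓.

K = 9/4, Plünnecke-Ruzsa bound K³|A| ≈ 45.5625, |3A| = 16, inequality holds.


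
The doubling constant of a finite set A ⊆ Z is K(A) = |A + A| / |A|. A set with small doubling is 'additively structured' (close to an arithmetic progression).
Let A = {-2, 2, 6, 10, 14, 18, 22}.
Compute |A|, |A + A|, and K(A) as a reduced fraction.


|A| = 7.
Compute A + A by enumerating all 49 pairs.
A + A = {-4, 0, 4, 8, 12, 16, 20, 24, 28, 32, 36, 40, 44}, so |A + A| = 13.
K = |A + A| / |A| = 13/7 (already in lowest terms) ≈ 1.8571.
Reference: AP of size 7 gives K = 13/7 ≈ 1.8571; a fully generic set of size 7 gives K ≈ 4.0000.

|A| = 7, |A + A| = 13, K = 13/7.


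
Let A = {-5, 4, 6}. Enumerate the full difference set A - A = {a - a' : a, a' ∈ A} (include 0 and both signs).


A - A = {a - a' : a, a' ∈ A}.
Compute a - a' for each ordered pair (a, a'):
a = -5: -5--5=0, -5-4=-9, -5-6=-11
a = 4: 4--5=9, 4-4=0, 4-6=-2
a = 6: 6--5=11, 6-4=2, 6-6=0
Collecting distinct values (and noting 0 appears from a-a):
A - A = {-11, -9, -2, 0, 2, 9, 11}
|A - A| = 7

A - A = {-11, -9, -2, 0, 2, 9, 11}


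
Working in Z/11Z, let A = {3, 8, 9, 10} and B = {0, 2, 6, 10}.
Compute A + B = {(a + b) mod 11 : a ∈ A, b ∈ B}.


Work in Z/11Z: reduce every sum a + b modulo 11.
Enumerate all 16 pairs:
a = 3: 3+0=3, 3+2=5, 3+6=9, 3+10=2
a = 8: 8+0=8, 8+2=10, 8+6=3, 8+10=7
a = 9: 9+0=9, 9+2=0, 9+6=4, 9+10=8
a = 10: 10+0=10, 10+2=1, 10+6=5, 10+10=9
Distinct residues collected: {0, 1, 2, 3, 4, 5, 7, 8, 9, 10}
|A + B| = 10 (out of 11 total residues).

A + B = {0, 1, 2, 3, 4, 5, 7, 8, 9, 10}


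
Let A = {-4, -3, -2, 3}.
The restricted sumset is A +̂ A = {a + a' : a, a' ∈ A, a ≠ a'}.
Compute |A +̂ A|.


Restricted sumset: A +̂ A = {a + a' : a ∈ A, a' ∈ A, a ≠ a'}.
Equivalently, take A + A and drop any sum 2a that is achievable ONLY as a + a for a ∈ A (i.e. sums representable only with equal summands).
Enumerate pairs (a, a') with a < a' (symmetric, so each unordered pair gives one sum; this covers all a ≠ a'):
  -4 + -3 = -7
  -4 + -2 = -6
  -4 + 3 = -1
  -3 + -2 = -5
  -3 + 3 = 0
  -2 + 3 = 1
Collected distinct sums: {-7, -6, -5, -1, 0, 1}
|A +̂ A| = 6
(Reference bound: |A +̂ A| ≥ 2|A| - 3 for |A| ≥ 2, with |A| = 4 giving ≥ 5.)

|A +̂ A| = 6


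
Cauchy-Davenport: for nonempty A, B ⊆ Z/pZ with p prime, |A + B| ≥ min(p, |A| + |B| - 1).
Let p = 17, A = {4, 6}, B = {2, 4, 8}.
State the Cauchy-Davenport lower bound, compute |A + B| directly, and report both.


Cauchy-Davenport: |A + B| ≥ min(p, |A| + |B| - 1) for A, B nonempty in Z/pZ.
|A| = 2, |B| = 3, p = 17.
CD lower bound = min(17, 2 + 3 - 1) = min(17, 4) = 4.
Compute A + B mod 17 directly:
a = 4: 4+2=6, 4+4=8, 4+8=12
a = 6: 6+2=8, 6+4=10, 6+8=14
A + B = {6, 8, 10, 12, 14}, so |A + B| = 5.
Verify: 5 ≥ 4? Yes ✓.

CD lower bound = 4, actual |A + B| = 5.


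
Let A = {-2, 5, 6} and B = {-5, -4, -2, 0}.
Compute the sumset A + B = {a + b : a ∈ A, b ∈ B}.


A + B = {a + b : a ∈ A, b ∈ B}.
Enumerate all |A|·|B| = 3·4 = 12 pairs (a, b) and collect distinct sums.
a = -2: -2+-5=-7, -2+-4=-6, -2+-2=-4, -2+0=-2
a = 5: 5+-5=0, 5+-4=1, 5+-2=3, 5+0=5
a = 6: 6+-5=1, 6+-4=2, 6+-2=4, 6+0=6
Collecting distinct sums: A + B = {-7, -6, -4, -2, 0, 1, 2, 3, 4, 5, 6}
|A + B| = 11

A + B = {-7, -6, -4, -2, 0, 1, 2, 3, 4, 5, 6}


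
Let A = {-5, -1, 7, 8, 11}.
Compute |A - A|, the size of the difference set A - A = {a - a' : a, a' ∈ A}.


A - A = {a - a' : a, a' ∈ A}; |A| = 5.
Bounds: 2|A|-1 ≤ |A - A| ≤ |A|² - |A| + 1, i.e. 9 ≤ |A - A| ≤ 21.
Note: 0 ∈ A - A always (from a - a). The set is symmetric: if d ∈ A - A then -d ∈ A - A.
Enumerate nonzero differences d = a - a' with a > a' (then include -d):
Positive differences: {1, 3, 4, 8, 9, 12, 13, 16}
Full difference set: {0} ∪ (positive diffs) ∪ (negative diffs).
|A - A| = 1 + 2·8 = 17 (matches direct enumeration: 17).

|A - A| = 17


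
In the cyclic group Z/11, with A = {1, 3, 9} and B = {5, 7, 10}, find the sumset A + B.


Work in Z/11Z: reduce every sum a + b modulo 11.
Enumerate all 9 pairs:
a = 1: 1+5=6, 1+7=8, 1+10=0
a = 3: 3+5=8, 3+7=10, 3+10=2
a = 9: 9+5=3, 9+7=5, 9+10=8
Distinct residues collected: {0, 2, 3, 5, 6, 8, 10}
|A + B| = 7 (out of 11 total residues).

A + B = {0, 2, 3, 5, 6, 8, 10}


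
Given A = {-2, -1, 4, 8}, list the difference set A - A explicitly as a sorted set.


A - A = {a - a' : a, a' ∈ A}.
Compute a - a' for each ordered pair (a, a'):
a = -2: -2--2=0, -2--1=-1, -2-4=-6, -2-8=-10
a = -1: -1--2=1, -1--1=0, -1-4=-5, -1-8=-9
a = 4: 4--2=6, 4--1=5, 4-4=0, 4-8=-4
a = 8: 8--2=10, 8--1=9, 8-4=4, 8-8=0
Collecting distinct values (and noting 0 appears from a-a):
A - A = {-10, -9, -6, -5, -4, -1, 0, 1, 4, 5, 6, 9, 10}
|A - A| = 13

A - A = {-10, -9, -6, -5, -4, -1, 0, 1, 4, 5, 6, 9, 10}


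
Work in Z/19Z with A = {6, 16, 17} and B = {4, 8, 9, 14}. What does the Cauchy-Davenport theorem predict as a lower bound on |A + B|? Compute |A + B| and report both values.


Cauchy-Davenport: |A + B| ≥ min(p, |A| + |B| - 1) for A, B nonempty in Z/pZ.
|A| = 3, |B| = 4, p = 19.
CD lower bound = min(19, 3 + 4 - 1) = min(19, 6) = 6.
Compute A + B mod 19 directly:
a = 6: 6+4=10, 6+8=14, 6+9=15, 6+14=1
a = 16: 16+4=1, 16+8=5, 16+9=6, 16+14=11
a = 17: 17+4=2, 17+8=6, 17+9=7, 17+14=12
A + B = {1, 2, 5, 6, 7, 10, 11, 12, 14, 15}, so |A + B| = 10.
Verify: 10 ≥ 6? Yes ✓.

CD lower bound = 6, actual |A + B| = 10.


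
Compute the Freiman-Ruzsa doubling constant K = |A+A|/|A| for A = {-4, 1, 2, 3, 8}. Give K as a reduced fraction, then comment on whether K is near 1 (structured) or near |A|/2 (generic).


|A| = 5.
Compute A + A by enumerating all 25 pairs.
A + A = {-8, -3, -2, -1, 2, 3, 4, 5, 6, 9, 10, 11, 16}, so |A + A| = 13.
K = |A + A| / |A| = 13/5 (already in lowest terms) ≈ 2.6000.
Reference: AP of size 5 gives K = 9/5 ≈ 1.8000; a fully generic set of size 5 gives K ≈ 3.0000.

|A| = 5, |A + A| = 13, K = 13/5.
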